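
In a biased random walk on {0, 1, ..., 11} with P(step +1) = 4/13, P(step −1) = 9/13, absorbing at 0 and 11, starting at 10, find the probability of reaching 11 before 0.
P(hit 11 before 0) = (1 − (9/4)^10) / (1 − (9/4)^11) = 2788588660/6275373061

Let u_k denote P(reach 11 before 0 | start at k). Boundary: u_0 = 0, u_11 = 1. Recurrence: u_k = 4/13·u_{k+1} + 9/13·u_{k-1} for 1 ≤ k ≤ 10. Try u_k = A + B·r^k with r = q/p = (9/13)/(4/13) = 9/4. Substitution satisfies the recurrence; boundary conditions give:
  u_k = (1 − r^k) / (1 − r^N) = (1 − (9/4)^10) / (1 − (9/4)^11) = 2788588660/6275373061.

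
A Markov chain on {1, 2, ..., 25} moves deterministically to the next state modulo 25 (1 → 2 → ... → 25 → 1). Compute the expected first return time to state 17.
E[T_17 | X_0 = 17] = 25

The chain cycles deterministically, so starting at state 17 it returns in exactly 25 steps. Equivalently, the stationary distribution is uniform π_j = 1/25 for every state j, so by Kac's formula E[T_17] = 1/π_17 = 25.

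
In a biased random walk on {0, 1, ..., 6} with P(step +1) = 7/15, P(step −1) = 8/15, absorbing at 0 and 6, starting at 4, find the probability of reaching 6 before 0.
P(hit 6 before 0) = (1 − (8/7)^4) / (1 − (8/7)^6) = 5537/9633

Let u_k denote P(reach 6 before 0 | start at k). Boundary: u_0 = 0, u_6 = 1. Recurrence: u_k = 7/15·u_{k+1} + 8/15·u_{k-1} for 1 ≤ k ≤ 5. Try u_k = A + B·r^k with r = q/p = (8/15)/(7/15) = 8/7. Substitution satisfies the recurrence; boundary conditions give:
  u_k = (1 − r^k) / (1 − r^N) = (1 − (8/7)^4) / (1 − (8/7)^6) = 5537/9633.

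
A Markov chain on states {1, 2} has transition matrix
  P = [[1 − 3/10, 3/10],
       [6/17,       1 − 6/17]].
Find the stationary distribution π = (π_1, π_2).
π_1 = 20/37, π_2 = 17/37

Solve πP = π with π_1 + π_2 = 1. From πP = π: π_1 · (1 − 3/10) + π_2 · 6/17 = π_1 ⇒ π_2 · 6/17 = π_1 · 3/10 ⇒ π_2/π_1 = (3/10)/(6/17) = 17/20. Together with π_1 + π_2 = 1:
  π_1 = (6/17)/(3/10 + 6/17) = (6/17)/(111/170) = 20/37,
  π_2 = (3/10)/(3/10 + 6/17) = (3/10)/(111/170) = 17/37.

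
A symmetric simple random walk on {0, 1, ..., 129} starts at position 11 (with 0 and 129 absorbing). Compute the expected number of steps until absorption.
E[τ | X_0 = 11] = 1298

Let v_k = E[τ | X_0 = k]. Boundary: v_0 = v_129 = 0. Recurrence: v_k = 1 + (v_{k-1} + v_{k+1})/2 for 1 ≤ k ≤ 128. The particular solution to v_k − (v_{k-1} + v_{k+1})/2 = 1 is v_k = −k^2. Adding homogeneous solution A + B k and matching boundaries gives v_k = k (129 − k). Substituting k = 11: v_11 = 11 · 118 = 1298.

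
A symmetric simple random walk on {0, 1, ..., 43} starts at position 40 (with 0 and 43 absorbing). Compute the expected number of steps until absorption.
E[τ | X_0 = 40] = 120

Let v_k = E[τ | X_0 = k]. Boundary: v_0 = v_43 = 0. Recurrence: v_k = 1 + (v_{k-1} + v_{k+1})/2 for 1 ≤ k ≤ 42. The particular solution to v_k − (v_{k-1} + v_{k+1})/2 = 1 is v_k = −k^2. Adding homogeneous solution A + B k and matching boundaries gives v_k = k (43 − k). Substituting k = 40: v_40 = 40 · 3 = 120.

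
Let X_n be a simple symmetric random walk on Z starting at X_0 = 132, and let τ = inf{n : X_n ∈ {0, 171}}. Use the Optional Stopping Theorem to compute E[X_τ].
E[X_τ] = 132

X_n is a martingale and τ is a bounded-mean stopping time (indeed τ is finite a.s. with bounded expectation since the walk is in a bounded region). By the OST, E[X_τ] = E[X_0] = 132. Equivalently: E[X_τ] = 171 · P(hit 171 first) + 0 · P(hit 0 first) = 171 · (132/171) = 132.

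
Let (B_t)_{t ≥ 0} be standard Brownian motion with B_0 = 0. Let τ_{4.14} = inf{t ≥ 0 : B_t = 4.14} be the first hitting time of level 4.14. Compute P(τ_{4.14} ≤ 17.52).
P(τ_{4.14} ≤ 17.52) = 2(1 − Φ(4.14/√17.52)) = 2(1 − Φ(0.9891)) ≈ 0.3226

By the reflection principle for standard BM, P(τ_b ≤ t) = 2 · P(B_t ≥ b). Since B_t ~ N(0, t), P(B_t ≥ 4.14) = 1 − Φ(4.14/√t) = 1 − Φ(4.14/√17.52) = 1 − Φ(0.9891) ≈ 0.16131. Doubling: P(τ_{4.14} ≤ 17.52) ≈ 2 · 0.16131 = 0.32262 ≈ 0.3226.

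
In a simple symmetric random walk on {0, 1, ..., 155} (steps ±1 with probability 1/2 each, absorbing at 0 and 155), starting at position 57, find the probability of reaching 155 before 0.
P(hit 155 before 0) = 57/155

Let u_k = P(hit 155 before 0 | start at k). Then u_0 = 0, u_155 = 1, and u_k = u_{k-1}/2 + u_{k+1}/2 for 1 ≤ k ≤ 154. This harmonic recurrence is solved by u_k = k/155, giving u_57 = 57/155.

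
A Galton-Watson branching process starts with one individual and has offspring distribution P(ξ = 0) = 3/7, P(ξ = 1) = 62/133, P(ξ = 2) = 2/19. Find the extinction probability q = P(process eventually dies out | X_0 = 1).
q = 1

Mean offspring μ = 0·3/7 + 1·62/133 + 2·2/19 = 90/133 ≤ 1. For μ ≤ 1 with offspring not concentrated at 1, the Galton-Watson process goes extinct almost surely, so q = 1.
(Algebraic check: The pgf is f(s) = 3/7 + 62/133·s + 2/19·s². The extinction probability q is the smallest fixed point of f in [0, 1]. Setting s = f(s):
  2/19·s² + (62/133 − 1)·s + 3/7 = 0
  2/19·s² − (3/7 + 2/19)·s + 3/7 = 0
which factors as (s − 1)·(2/19·s − 3/7) = 0, giving roots s = 1 and s = (3/7)/(2/19) = 57/14. Since 57/14 ≥ 1, the smallest root in [0, 1] is s = 1.)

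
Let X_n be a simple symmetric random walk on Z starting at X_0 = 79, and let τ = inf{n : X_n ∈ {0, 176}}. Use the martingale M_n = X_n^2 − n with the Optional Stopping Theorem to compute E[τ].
E[τ] = 7663

M_n = X_n^2 − n is a martingale (since E[X_{n+1}^2 | F_n] = X_n^2 + 1). By OST (τ has finite mean in a bounded region), E[M_τ] = E[M_0] = X_0^2 − 0 = 79^2 = 6241. Also E[M_τ] = E[X_τ^2] − E[τ]. The walk exits at 0 or 176, with P(hit 176 first) = 79/176, so E[X_τ^2] = 176^2 · 79/176 + 0 = 13904. Thus E[τ] = E[X_τ^2] − E[M_τ] = 13904 − 6241 = 7663 = 79(176 − 79) = 7663.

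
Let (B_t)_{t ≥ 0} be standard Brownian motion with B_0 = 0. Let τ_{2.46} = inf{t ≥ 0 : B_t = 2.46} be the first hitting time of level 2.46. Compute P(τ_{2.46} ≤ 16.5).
P(τ_{2.46} ≤ 16.5) = 2(1 − Φ(2.46/√16.5)) = 2(1 − Φ(0.6056)) ≈ 0.5448

By the reflection principle for standard BM, P(τ_b ≤ t) = 2 · P(B_t ≥ b). Since B_t ~ N(0, t), P(B_t ≥ 2.46) = 1 − Φ(2.46/√t) = 1 − Φ(2.46/√16.5) = 1 − Φ(0.6056) ≈ 0.27239. Doubling: P(τ_{2.46} ≤ 16.5) ≈ 2 · 0.27239 = 0.54478 ≈ 0.5448.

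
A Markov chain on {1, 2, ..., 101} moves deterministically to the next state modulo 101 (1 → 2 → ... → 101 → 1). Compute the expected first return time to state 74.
E[T_74 | X_0 = 74] = 101

The chain cycles deterministically, so starting at state 74 it returns in exactly 101 steps. Equivalently, the stationary distribution is uniform π_j = 1/101 for every state j, so by Kac's formula E[T_74] = 1/π_74 = 101.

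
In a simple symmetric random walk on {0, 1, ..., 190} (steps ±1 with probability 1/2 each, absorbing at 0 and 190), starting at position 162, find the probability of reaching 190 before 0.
P(hit 190 before 0) = 162/190 = 81/95

Let u_k = P(hit 190 before 0 | start at k). Then u_0 = 0, u_190 = 1, and u_k = u_{k-1}/2 + u_{k+1}/2 for 1 ≤ k ≤ 189. This harmonic recurrence is solved by u_k = k/190, giving u_162 = 162/190 = 81/95.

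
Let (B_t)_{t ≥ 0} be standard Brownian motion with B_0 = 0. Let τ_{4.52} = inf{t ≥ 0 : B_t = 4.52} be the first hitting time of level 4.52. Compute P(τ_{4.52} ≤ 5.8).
P(τ_{4.52} ≤ 5.8) = 2(1 − Φ(4.52/√5.8)) = 2(1 − Φ(1.8768)) ≈ 0.0605

By the reflection principle for standard BM, P(τ_b ≤ t) = 2 · P(B_t ≥ b). Since B_t ~ N(0, t), P(B_t ≥ 4.52) = 1 − Φ(4.52/√t) = 1 − Φ(4.52/√5.8) = 1 − Φ(1.8768) ≈ 0.03027. Doubling: P(τ_{4.52} ≤ 5.8) ≈ 2 · 0.03027 = 0.06054 ≈ 0.0605.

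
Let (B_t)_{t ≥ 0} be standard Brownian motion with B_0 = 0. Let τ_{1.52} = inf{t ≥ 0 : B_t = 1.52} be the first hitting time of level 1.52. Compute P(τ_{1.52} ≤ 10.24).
P(τ_{1.52} ≤ 10.24) = 2(1 − Φ(1.52/√10.24)) = 2(1 − Φ(0.4750)) ≈ 0.6348

By the reflection principle for standard BM, P(τ_b ≤ t) = 2 · P(B_t ≥ b). Since B_t ~ N(0, t), P(B_t ≥ 1.52) = 1 − Φ(1.52/√t) = 1 − Φ(1.52/√10.24) = 1 − Φ(0.4750) ≈ 0.31739. Doubling: P(τ_{1.52} ≤ 10.24) ≈ 2 · 0.31739 = 0.63478 ≈ 0.6348.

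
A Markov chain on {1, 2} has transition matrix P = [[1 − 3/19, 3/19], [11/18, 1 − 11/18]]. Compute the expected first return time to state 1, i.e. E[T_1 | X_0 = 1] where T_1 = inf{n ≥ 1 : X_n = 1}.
E[T_1 | X_0 = 1] = 1/π_1 = 263/209

For an irreducible recurrent Markov chain with stationary distribution π, E[T_i | X_0 = i] = 1/π_i (Kac's formula). Here π_1 = (11/18)/(3/19 + 11/18) = (11/18)/(263/342) = 209/263, so E[T_1 | X_0 = 1] = 1/π_1 = (3/19 + 11/18)/(11/18) = (263/342)/(11/18) = 263/209.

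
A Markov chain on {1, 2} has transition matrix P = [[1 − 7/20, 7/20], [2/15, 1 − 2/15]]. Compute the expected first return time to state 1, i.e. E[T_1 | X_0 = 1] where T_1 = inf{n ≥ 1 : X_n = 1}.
E[T_1 | X_0 = 1] = 1/π_1 = 29/8

For an irreducible recurrent Markov chain with stationary distribution π, E[T_i | X_0 = i] = 1/π_i (Kac's formula). Here π_1 = (2/15)/(7/20 + 2/15) = (2/15)/(29/60) = 8/29, so E[T_1 | X_0 = 1] = 1/π_1 = (7/20 + 2/15)/(2/15) = (29/60)/(2/15) = 29/8.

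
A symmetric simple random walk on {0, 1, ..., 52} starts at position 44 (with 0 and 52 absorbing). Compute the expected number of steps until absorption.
E[τ | X_0 = 44] = 352

Let v_k = E[τ | X_0 = k]. Boundary: v_0 = v_52 = 0. Recurrence: v_k = 1 + (v_{k-1} + v_{k+1})/2 for 1 ≤ k ≤ 51. The particular solution to v_k − (v_{k-1} + v_{k+1})/2 = 1 is v_k = −k^2. Adding homogeneous solution A + B k and matching boundaries gives v_k = k (52 − k). Substituting k = 44: v_44 = 44 · 8 = 352.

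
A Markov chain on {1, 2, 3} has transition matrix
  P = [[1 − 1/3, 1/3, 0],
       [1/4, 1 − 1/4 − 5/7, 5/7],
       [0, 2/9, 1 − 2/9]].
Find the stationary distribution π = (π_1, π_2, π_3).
π = (21/139, 28/139, 90/139)

This is a birth-death chain on three states, which satisfies detailed balance: π_1 · P_{12} = π_2 · P_{21} and π_2 · P_{23} = π_3 · P_{32}.
From π_1 · 1/3 = π_2 · 1/4: π_2/π_1 = (1/3)/(1/4) = 4/3.
From π_2 · 5/7 = π_3 · 2/9: π_3/π_2 = (5/7)/(2/9) = 45/14.
Take π_1 proportional to 1; then unnormalized π = (1, 4/3, 30/7). Normalize by dividing by the sum 139/21:
  π = (21/139, 28/139, 90/139).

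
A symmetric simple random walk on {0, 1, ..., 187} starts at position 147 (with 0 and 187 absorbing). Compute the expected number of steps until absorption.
E[τ | X_0 = 147] = 5880

Let v_k = E[τ | X_0 = k]. Boundary: v_0 = v_187 = 0. Recurrence: v_k = 1 + (v_{k-1} + v_{k+1})/2 for 1 ≤ k ≤ 186. The particular solution to v_k − (v_{k-1} + v_{k+1})/2 = 1 is v_k = −k^2. Adding homogeneous solution A + B k and matching boundaries gives v_k = k (187 − k). Substituting k = 147: v_147 = 147 · 40 = 5880.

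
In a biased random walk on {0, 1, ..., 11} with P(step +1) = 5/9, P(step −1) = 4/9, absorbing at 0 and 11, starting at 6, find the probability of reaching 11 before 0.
P(hit 11 before 0) = (1 − (4/5)^6) / (1 − (4/5)^11) = 36028125/44633821

Let u_k denote P(reach 11 before 0 | start at k). Boundary: u_0 = 0, u_11 = 1. Recurrence: u_k = 5/9·u_{k+1} + 4/9·u_{k-1} for 1 ≤ k ≤ 10. Try u_k = A + B·r^k with r = q/p = (4/9)/(5/9) = 4/5. Substitution satisfies the recurrence; boundary conditions give:
  u_k = (1 − r^k) / (1 − r^N) = (1 − (4/5)^6) / (1 − (4/5)^11) = 36028125/44633821.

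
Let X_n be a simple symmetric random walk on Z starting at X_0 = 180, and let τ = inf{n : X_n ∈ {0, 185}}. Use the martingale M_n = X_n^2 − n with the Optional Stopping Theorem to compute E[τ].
E[τ] = 900

M_n = X_n^2 − n is a martingale (since E[X_{n+1}^2 | F_n] = X_n^2 + 1). By OST (τ has finite mean in a bounded region), E[M_τ] = E[M_0] = X_0^2 − 0 = 180^2 = 32400. Also E[M_τ] = E[X_τ^2] − E[τ]. The walk exits at 0 or 185, with P(hit 185 first) = 180/185, so E[X_τ^2] = 185^2 · 180/185 + 0 = 33300. Thus E[τ] = E[X_τ^2] − E[M_τ] = 33300 − 32400 = 900 = 180(185 − 180) = 900.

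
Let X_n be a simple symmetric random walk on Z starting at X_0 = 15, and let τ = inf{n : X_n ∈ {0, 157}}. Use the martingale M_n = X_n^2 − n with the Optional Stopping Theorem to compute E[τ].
E[τ] = 2130

M_n = X_n^2 − n is a martingale (since E[X_{n+1}^2 | F_n] = X_n^2 + 1). By OST (τ has finite mean in a bounded region), E[M_τ] = E[M_0] = X_0^2 − 0 = 15^2 = 225. Also E[M_τ] = E[X_τ^2] − E[τ]. The walk exits at 0 or 157, with P(hit 157 first) = 15/157, so E[X_τ^2] = 157^2 · 15/157 + 0 = 2355. Thus E[τ] = E[X_τ^2] − E[M_τ] = 2355 − 225 = 2130 = 15(157 − 15) = 2130.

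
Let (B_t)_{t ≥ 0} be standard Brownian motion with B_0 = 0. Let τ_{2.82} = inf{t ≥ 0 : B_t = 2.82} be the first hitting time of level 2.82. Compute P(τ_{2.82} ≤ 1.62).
P(τ_{2.82} ≤ 1.62) = 2(1 − Φ(2.82/√1.62)) = 2(1 − Φ(2.2156)) ≈ 0.0267

By the reflection principle for standard BM, P(τ_b ≤ t) = 2 · P(B_t ≥ b). Since B_t ~ N(0, t), P(B_t ≥ 2.82) = 1 − Φ(2.82/√t) = 1 − Φ(2.82/√1.62) = 1 − Φ(2.2156) ≈ 0.01336. Doubling: P(τ_{2.82} ≤ 1.62) ≈ 2 · 0.01336 = 0.02672 ≈ 0.0267.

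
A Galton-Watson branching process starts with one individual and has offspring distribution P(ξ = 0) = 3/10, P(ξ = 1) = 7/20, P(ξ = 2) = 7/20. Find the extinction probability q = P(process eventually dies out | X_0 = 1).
q = 6/7

The pgf is f(s) = 3/10 + 7/20·s + 7/20·s². The extinction probability q is the smallest fixed point of f in [0, 1]. Setting s = f(s):
  7/20·s² + (7/20 − 1)·s + 3/10 = 0
  7/20·s² − (3/10 + 7/20)·s + 3/10 = 0
which factors as (s − 1)·(7/20·s − 3/10) = 0, giving roots s = 1 and s = (3/10)/(7/20) = 6/7.
Mean offspring μ = 7/20 + 2·7/20 = 21/20 > 1 (supercritical), so q < 1. The extinction probability is the smaller root: q = (3/10)/(7/20) = 6/7.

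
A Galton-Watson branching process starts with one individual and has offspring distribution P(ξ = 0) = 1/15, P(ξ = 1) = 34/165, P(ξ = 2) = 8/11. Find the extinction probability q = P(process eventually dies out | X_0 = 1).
q = 11/120

The pgf is f(s) = 1/15 + 34/165·s + 8/11·s². The extinction probability q is the smallest fixed point of f in [0, 1]. Setting s = f(s):
  8/11·s² + (34/165 − 1)·s + 1/15 = 0
  8/11·s² − (1/15 + 8/11)·s + 1/15 = 0
which factors as (s − 1)·(8/11·s − 1/15) = 0, giving roots s = 1 and s = (1/15)/(8/11) = 11/120.
Mean offspring μ = 34/165 + 2·8/11 = 274/165 > 1 (supercritical), so q < 1. The extinction probability is the smaller root: q = (1/15)/(8/11) = 11/120.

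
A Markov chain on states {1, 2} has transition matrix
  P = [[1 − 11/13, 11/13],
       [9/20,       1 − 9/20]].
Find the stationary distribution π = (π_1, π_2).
π_1 = 117/337, π_2 = 220/337

Solve πP = π with π_1 + π_2 = 1. From πP = π: π_1 · (1 − 11/13) + π_2 · 9/20 = π_1 ⇒ π_2 · 9/20 = π_1 · 11/13 ⇒ π_2/π_1 = (11/13)/(9/20) = 220/117. Together with π_1 + π_2 = 1:
  π_1 = (9/20)/(11/13 + 9/20) = (9/20)/(337/260) = 117/337,
  π_2 = (11/13)/(11/13 + 9/20) = (11/13)/(337/260) = 220/337.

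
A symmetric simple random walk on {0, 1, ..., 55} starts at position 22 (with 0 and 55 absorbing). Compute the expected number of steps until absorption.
E[τ | X_0 = 22] = 726

Let v_k = E[τ | X_0 = k]. Boundary: v_0 = v_55 = 0. Recurrence: v_k = 1 + (v_{k-1} + v_{k+1})/2 for 1 ≤ k ≤ 54. The particular solution to v_k − (v_{k-1} + v_{k+1})/2 = 1 is v_k = −k^2. Adding homogeneous solution A + B k and matching boundaries gives v_k = k (55 − k). Substituting k = 22: v_22 = 22 · 33 = 726.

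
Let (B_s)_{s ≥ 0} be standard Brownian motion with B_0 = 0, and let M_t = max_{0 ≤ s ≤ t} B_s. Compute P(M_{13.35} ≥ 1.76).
P(M_{13.35} ≥ 1.76) = 2·P(B_{13.35} ≥ 1.76) = 2(1 − Φ(1.76/√13.35)) ≈ 0.6300

By the reflection principle for Brownian motion, P(M_t ≥ a) = 2 · P(B_t ≥ a) for a ≥ 0. Since B_t ~ N(0, t), P(B_t ≥ 1.76) = 1 − Φ(1.76/√t) = 1 − Φ(1.76/√13.35) = 1 − Φ(0.4817). So
  P(M_{13.35} ≥ 1.76) = 2(1 − Φ(0.4817)) ≈ 0.6300.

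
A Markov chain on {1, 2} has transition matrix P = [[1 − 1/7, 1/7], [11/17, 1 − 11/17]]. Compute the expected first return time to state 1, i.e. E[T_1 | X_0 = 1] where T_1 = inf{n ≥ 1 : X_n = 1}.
E[T_1 | X_0 = 1] = 1/π_1 = 94/77

For an irreducible recurrent Markov chain with stationary distribution π, E[T_i | X_0 = i] = 1/π_i (Kac's formula). Here π_1 = (11/17)/(1/7 + 11/17) = (11/17)/(94/119) = 77/94, so E[T_1 | X_0 = 1] = 1/π_1 = (1/7 + 11/17)/(11/17) = (94/119)/(11/17) = 94/77.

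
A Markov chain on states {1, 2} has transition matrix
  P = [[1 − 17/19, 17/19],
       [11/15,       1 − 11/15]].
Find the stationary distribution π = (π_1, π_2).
π_1 = 209/464, π_2 = 255/464

Solve πP = π with π_1 + π_2 = 1. From πP = π: π_1 · (1 − 17/19) + π_2 · 11/15 = π_1 ⇒ π_2 · 11/15 = π_1 · 17/19 ⇒ π_2/π_1 = (17/19)/(11/15) = 255/209. Together with π_1 + π_2 = 1:
  π_1 = (11/15)/(17/19 + 11/15) = (11/15)/(464/285) = 209/464,
  π_2 = (17/19)/(17/19 + 11/15) = (17/19)/(464/285) = 255/464.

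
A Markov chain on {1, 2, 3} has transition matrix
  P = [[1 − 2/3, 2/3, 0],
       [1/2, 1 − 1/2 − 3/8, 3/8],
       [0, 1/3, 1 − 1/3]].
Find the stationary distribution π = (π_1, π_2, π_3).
π = (6/23, 8/23, 9/23)

This is a birth-death chain on three states, which satisfies detailed balance: π_1 · P_{12} = π_2 · P_{21} and π_2 · P_{23} = π_3 · P_{32}.
From π_1 · 2/3 = π_2 · 1/2: π_2/π_1 = (2/3)/(1/2) = 4/3.
From π_2 · 3/8 = π_3 · 1/3: π_3/π_2 = (3/8)/(1/3) = 9/8.
Take π_1 proportional to 1; then unnormalized π = (1, 4/3, 3/2). Normalize by dividing by the sum 23/6:
  π = (6/23, 8/23, 9/23).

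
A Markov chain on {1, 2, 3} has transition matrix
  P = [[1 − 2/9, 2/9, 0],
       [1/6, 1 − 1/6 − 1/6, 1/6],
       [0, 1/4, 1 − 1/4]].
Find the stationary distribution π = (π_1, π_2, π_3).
π = (9/29, 12/29, 8/29)

This is a birth-death chain on three states, which satisfies detailed balance: π_1 · P_{12} = π_2 · P_{21} and π_2 · P_{23} = π_3 · P_{32}.
From π_1 · 2/9 = π_2 · 1/6: π_2/π_1 = (2/9)/(1/6) = 4/3.
From π_2 · 1/6 = π_3 · 1/4: π_3/π_2 = (1/6)/(1/4) = 2/3.
Take π_1 proportional to 1; then unnormalized π = (1, 4/3, 8/9). Normalize by dividing by the sum 29/9:
  π = (9/29, 12/29, 8/29).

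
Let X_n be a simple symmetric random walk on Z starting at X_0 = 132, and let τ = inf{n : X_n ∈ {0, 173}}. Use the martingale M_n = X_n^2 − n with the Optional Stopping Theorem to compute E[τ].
E[τ] = 5412

M_n = X_n^2 − n is a martingale (since E[X_{n+1}^2 | F_n] = X_n^2 + 1). By OST (τ has finite mean in a bounded region), E[M_τ] = E[M_0] = X_0^2 − 0 = 132^2 = 17424. Also E[M_τ] = E[X_τ^2] − E[τ]. The walk exits at 0 or 173, with P(hit 173 first) = 132/173, so E[X_τ^2] = 173^2 · 132/173 + 0 = 22836. Thus E[τ] = E[X_τ^2] − E[M_τ] = 22836 − 17424 = 5412 = 132(173 − 132) = 5412.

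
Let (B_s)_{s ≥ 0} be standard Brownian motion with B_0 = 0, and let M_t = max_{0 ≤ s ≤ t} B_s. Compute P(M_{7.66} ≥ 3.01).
P(M_{7.66} ≥ 3.01) = 2·P(B_{7.66} ≥ 3.01) = 2(1 − Φ(3.01/√7.66)) ≈ 0.2768

By the reflection principle for Brownian motion, P(M_t ≥ a) = 2 · P(B_t ≥ a) for a ≥ 0. Since B_t ~ N(0, t), P(B_t ≥ 3.01) = 1 − Φ(3.01/√t) = 1 − Φ(3.01/√7.66) = 1 − Φ(1.0876). So
  P(M_{7.66} ≥ 3.01) = 2(1 − Φ(1.0876)) ≈ 0.2768.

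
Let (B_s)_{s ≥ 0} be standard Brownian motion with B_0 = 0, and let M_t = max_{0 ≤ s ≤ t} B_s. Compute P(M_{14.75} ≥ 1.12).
P(M_{14.75} ≥ 1.12) = 2·P(B_{14.75} ≥ 1.12) = 2(1 − Φ(1.12/√14.75)) ≈ 0.7706

By the reflection principle for Brownian motion, P(M_t ≥ a) = 2 · P(B_t ≥ a) for a ≥ 0. Since B_t ~ N(0, t), P(B_t ≥ 1.12) = 1 − Φ(1.12/√t) = 1 − Φ(1.12/√14.75) = 1 − Φ(0.2916). So
  P(M_{14.75} ≥ 1.12) = 2(1 − Φ(0.2916)) ≈ 0.7706.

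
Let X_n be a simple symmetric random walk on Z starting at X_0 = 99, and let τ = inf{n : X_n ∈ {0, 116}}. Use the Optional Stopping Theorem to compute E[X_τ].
E[X_τ] = 99

X_n is a martingale and τ is a bounded-mean stopping time (indeed τ is finite a.s. with bounded expectation since the walk is in a bounded region). By the OST, E[X_τ] = E[X_0] = 99. Equivalently: E[X_τ] = 116 · P(hit 116 first) + 0 · P(hit 0 first) = 116 · (99/116) = 99.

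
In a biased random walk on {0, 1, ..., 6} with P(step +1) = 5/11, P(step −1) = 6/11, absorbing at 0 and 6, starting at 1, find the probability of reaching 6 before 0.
P(hit 6 before 0) = (1 − (6/5)^1) / (1 − (6/5)^6) = 3125/31031

Let u_k denote P(reach 6 before 0 | start at k). Boundary: u_0 = 0, u_6 = 1. Recurrence: u_k = 5/11·u_{k+1} + 6/11·u_{k-1} for 1 ≤ k ≤ 5. Try u_k = A + B·r^k with r = q/p = (6/11)/(5/11) = 6/5. Substitution satisfies the recurrence; boundary conditions give:
  u_k = (1 − r^k) / (1 − r^N) = (1 − (6/5)^1) / (1 − (6/5)^6) = 3125/31031.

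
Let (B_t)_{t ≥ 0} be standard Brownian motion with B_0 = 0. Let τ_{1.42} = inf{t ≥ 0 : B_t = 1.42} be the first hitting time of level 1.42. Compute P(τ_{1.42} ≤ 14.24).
P(τ_{1.42} ≤ 14.24) = 2(1 − Φ(1.42/√14.24)) = 2(1 − Φ(0.3763)) ≈ 0.7067

By the reflection principle for standard BM, P(τ_b ≤ t) = 2 · P(B_t ≥ b). Since B_t ~ N(0, t), P(B_t ≥ 1.42) = 1 − Φ(1.42/√t) = 1 − Φ(1.42/√14.24) = 1 − Φ(0.3763) ≈ 0.35335. Doubling: P(τ_{1.42} ≤ 14.24) ≈ 2 · 0.35335 = 0.70670 ≈ 0.7067.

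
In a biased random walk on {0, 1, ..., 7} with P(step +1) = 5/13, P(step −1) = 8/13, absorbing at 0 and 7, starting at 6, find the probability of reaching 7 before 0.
P(hit 7 before 0) = (1 − (8/5)^6) / (1 − (8/5)^7) = 410865/673009

Let u_k denote P(reach 7 before 0 | start at k). Boundary: u_0 = 0, u_7 = 1. Recurrence: u_k = 5/13·u_{k+1} + 8/13·u_{k-1} for 1 ≤ k ≤ 6. Try u_k = A + B·r^k with r = q/p = (8/13)/(5/13) = 8/5. Substitution satisfies the recurrence; boundary conditions give:
  u_k = (1 − r^k) / (1 − r^N) = (1 − (8/5)^6) / (1 − (8/5)^7) = 410865/673009.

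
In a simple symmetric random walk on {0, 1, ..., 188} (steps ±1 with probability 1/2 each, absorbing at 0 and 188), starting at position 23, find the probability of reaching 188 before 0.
P(hit 188 before 0) = 23/188

Let u_k = P(hit 188 before 0 | start at k). Then u_0 = 0, u_188 = 1, and u_k = u_{k-1}/2 + u_{k+1}/2 for 1 ≤ k ≤ 187. This harmonic recurrence is solved by u_k = k/188, giving u_23 = 23/188.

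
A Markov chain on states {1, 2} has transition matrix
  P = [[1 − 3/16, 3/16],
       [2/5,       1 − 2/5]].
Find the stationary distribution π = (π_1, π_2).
π_1 = 32/47, π_2 = 15/47

Solve πP = π with π_1 + π_2 = 1. From πP = π: π_1 · (1 − 3/16) + π_2 · 2/5 = π_1 ⇒ π_2 · 2/5 = π_1 · 3/16 ⇒ π_2/π_1 = (3/16)/(2/5) = 15/32. Together with π_1 + π_2 = 1:
  π_1 = (2/5)/(3/16 + 2/5) = (2/5)/(47/80) = 32/47,
  π_2 = (3/16)/(3/16 + 2/5) = (3/16)/(47/80) = 15/47.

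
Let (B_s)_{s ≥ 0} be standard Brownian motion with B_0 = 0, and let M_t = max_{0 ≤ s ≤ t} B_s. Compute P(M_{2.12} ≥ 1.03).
P(M_{2.12} ≥ 1.03) = 2·P(B_{2.12} ≥ 1.03) = 2(1 − Φ(1.03/√2.12)) ≈ 0.4793

By the reflection principle for Brownian motion, P(M_t ≥ a) = 2 · P(B_t ≥ a) for a ≥ 0. Since B_t ~ N(0, t), P(B_t ≥ 1.03) = 1 − Φ(1.03/√t) = 1 − Φ(1.03/√2.12) = 1 − Φ(0.7074). So
  P(M_{2.12} ≥ 1.03) = 2(1 − Φ(0.7074)) ≈ 0.4793.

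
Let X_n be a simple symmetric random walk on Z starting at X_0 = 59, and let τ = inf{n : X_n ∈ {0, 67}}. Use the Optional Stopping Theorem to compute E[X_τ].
E[X_τ] = 59

X_n is a martingale and τ is a bounded-mean stopping time (indeed τ is finite a.s. with bounded expectation since the walk is in a bounded region). By the OST, E[X_τ] = E[X_0] = 59. Equivalently: E[X_τ] = 67 · P(hit 67 first) + 0 · P(hit 0 first) = 67 · (59/67) = 59.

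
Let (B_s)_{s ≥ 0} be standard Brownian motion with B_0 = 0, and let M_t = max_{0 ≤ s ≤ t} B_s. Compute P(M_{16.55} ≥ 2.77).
P(M_{16.55} ≥ 2.77) = 2·P(B_{16.55} ≥ 2.77) = 2(1 − Φ(2.77/√16.55)) ≈ 0.4959

By the reflection principle for Brownian motion, P(M_t ≥ a) = 2 · P(B_t ≥ a) for a ≥ 0. Since B_t ~ N(0, t), P(B_t ≥ 2.77) = 1 − Φ(2.77/√t) = 1 − Φ(2.77/√16.55) = 1 − Φ(0.6809). So
  P(M_{16.55} ≥ 2.77) = 2(1 − Φ(0.6809)) ≈ 0.4959.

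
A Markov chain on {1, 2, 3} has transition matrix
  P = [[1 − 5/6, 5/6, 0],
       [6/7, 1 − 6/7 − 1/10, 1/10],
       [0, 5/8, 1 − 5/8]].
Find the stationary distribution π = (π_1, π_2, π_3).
π = (180/383, 175/383, 28/383)

This is a birth-death chain on three states, which satisfies detailed balance: π_1 · P_{12} = π_2 · P_{21} and π_2 · P_{23} = π_3 · P_{32}.
From π_1 · 5/6 = π_2 · 6/7: π_2/π_1 = (5/6)/(6/7) = 35/36.
From π_2 · 1/10 = π_3 · 5/8: π_3/π_2 = (1/10)/(5/8) = 4/25.
Take π_1 proportional to 1; then unnormalized π = (1, 35/36, 7/45). Normalize by dividing by the sum 383/180:
  π = (180/383, 175/383, 28/383).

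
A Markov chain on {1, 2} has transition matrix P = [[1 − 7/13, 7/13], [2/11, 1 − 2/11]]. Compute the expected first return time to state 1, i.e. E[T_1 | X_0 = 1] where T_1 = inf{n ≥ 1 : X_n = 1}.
E[T_1 | X_0 = 1] = 1/π_1 = 103/26

For an irreducible recurrent Markov chain with stationary distribution π, E[T_i | X_0 = i] = 1/π_i (Kac's formula). Here π_1 = (2/11)/(7/13 + 2/11) = (2/11)/(103/143) = 26/103, so E[T_1 | X_0 = 1] = 1/π_1 = (7/13 + 2/11)/(2/11) = (103/143)/(2/11) = 103/26.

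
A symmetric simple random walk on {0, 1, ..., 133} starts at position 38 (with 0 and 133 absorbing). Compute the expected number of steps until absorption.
E[τ | X_0 = 38] = 3610

Let v_k = E[τ | X_0 = k]. Boundary: v_0 = v_133 = 0. Recurrence: v_k = 1 + (v_{k-1} + v_{k+1})/2 for 1 ≤ k ≤ 132. The particular solution to v_k − (v_{k-1} + v_{k+1})/2 = 1 is v_k = −k^2. Adding homogeneous solution A + B k and matching boundaries gives v_k = k (133 − k). Substituting k = 38: v_38 = 38 · 95 = 3610.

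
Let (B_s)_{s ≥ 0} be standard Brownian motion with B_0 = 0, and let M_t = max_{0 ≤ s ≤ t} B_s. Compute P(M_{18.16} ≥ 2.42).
P(M_{18.16} ≥ 2.42) = 2·P(B_{18.16} ≥ 2.42) = 2(1 − Φ(2.42/√18.16)) ≈ 0.5701

By the reflection principle for Brownian motion, P(M_t ≥ a) = 2 · P(B_t ≥ a) for a ≥ 0. Since B_t ~ N(0, t), P(B_t ≥ 2.42) = 1 − Φ(2.42/√t) = 1 − Φ(2.42/√18.16) = 1 − Φ(0.5679). So
  P(M_{18.16} ≥ 2.42) = 2(1 − Φ(0.5679)) ≈ 0.5701.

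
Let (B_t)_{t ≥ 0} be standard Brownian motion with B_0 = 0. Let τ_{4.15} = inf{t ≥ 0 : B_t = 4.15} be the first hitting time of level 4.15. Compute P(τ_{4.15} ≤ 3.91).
P(τ_{4.15} ≤ 3.91) = 2(1 − Φ(4.15/√3.91)) = 2(1 − Φ(2.0987)) ≈ 0.0358

By the reflection principle for standard BM, P(τ_b ≤ t) = 2 · P(B_t ≥ b). Since B_t ~ N(0, t), P(B_t ≥ 4.15) = 1 − Φ(4.15/√t) = 1 − Φ(4.15/√3.91) = 1 − Φ(2.0987) ≈ 0.01792. Doubling: P(τ_{4.15} ≤ 3.91) ≈ 2 · 0.01792 = 0.03584 ≈ 0.0358.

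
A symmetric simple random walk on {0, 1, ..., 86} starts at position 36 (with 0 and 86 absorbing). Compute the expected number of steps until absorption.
E[τ | X_0 = 36] = 1800

Let v_k = E[τ | X_0 = k]. Boundary: v_0 = v_86 = 0. Recurrence: v_k = 1 + (v_{k-1} + v_{k+1})/2 for 1 ≤ k ≤ 85. The particular solution to v_k − (v_{k-1} + v_{k+1})/2 = 1 is v_k = −k^2. Adding homogeneous solution A + B k and matching boundaries gives v_k = k (86 − k). Substituting k = 36: v_36 = 36 · 50 = 1800.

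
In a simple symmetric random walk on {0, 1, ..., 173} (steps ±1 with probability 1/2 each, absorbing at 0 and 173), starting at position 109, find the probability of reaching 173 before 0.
P(hit 173 before 0) = 109/173

Let u_k = P(hit 173 before 0 | start at k). Then u_0 = 0, u_173 = 1, and u_k = u_{k-1}/2 + u_{k+1}/2 for 1 ≤ k ≤ 172. This harmonic recurrence is solved by u_k = k/173, giving u_109 = 109/173.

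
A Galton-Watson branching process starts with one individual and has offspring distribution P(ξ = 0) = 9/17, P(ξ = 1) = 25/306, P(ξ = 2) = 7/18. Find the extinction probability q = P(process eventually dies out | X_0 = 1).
q = 1

Mean offspring μ = 0·9/17 + 1·25/306 + 2·7/18 = 263/306 ≤ 1. For μ ≤ 1 with offspring not concentrated at 1, the Galton-Watson process goes extinct almost surely, so q = 1.
(Algebraic check: The pgf is f(s) = 9/17 + 25/306·s + 7/18·s². The extinction probability q is the smallest fixed point of f in [0, 1]. Setting s = f(s):
  7/18·s² + (25/306 − 1)·s + 9/17 = 0
  7/18·s² − (9/17 + 7/18)·s + 9/17 = 0
which factors as (s − 1)·(7/18·s − 9/17) = 0, giving roots s = 1 and s = (9/17)/(7/18) = 162/119. Since 162/119 ≥ 1, the smallest root in [0, 1] is s = 1.)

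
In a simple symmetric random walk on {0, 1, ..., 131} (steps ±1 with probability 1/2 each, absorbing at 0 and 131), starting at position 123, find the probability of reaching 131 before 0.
P(hit 131 before 0) = 123/131

Let u_k = P(hit 131 before 0 | start at k). Then u_0 = 0, u_131 = 1, and u_k = u_{k-1}/2 + u_{k+1}/2 for 1 ≤ k ≤ 130. This harmonic recurrence is solved by u_k = k/131, giving u_123 = 123/131.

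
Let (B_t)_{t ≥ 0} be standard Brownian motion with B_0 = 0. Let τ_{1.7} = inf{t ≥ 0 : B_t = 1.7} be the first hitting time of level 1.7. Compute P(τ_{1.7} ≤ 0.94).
P(τ_{1.7} ≤ 0.94) = 2(1 − Φ(1.7/√0.94)) = 2(1 − Φ(1.7534)) ≈ 0.0795

By the reflection principle for standard BM, P(τ_b ≤ t) = 2 · P(B_t ≥ b). Since B_t ~ N(0, t), P(B_t ≥ 1.7) = 1 − Φ(1.7/√t) = 1 − Φ(1.7/√0.94) = 1 − Φ(1.7534) ≈ 0.03977. Doubling: P(τ_{1.7} ≤ 0.94) ≈ 2 · 0.03977 = 0.07954 ≈ 0.0795.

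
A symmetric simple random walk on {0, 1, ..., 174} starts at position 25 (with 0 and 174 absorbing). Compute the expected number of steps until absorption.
E[τ | X_0 = 25] = 3725

Let v_k = E[τ | X_0 = k]. Boundary: v_0 = v_174 = 0. Recurrence: v_k = 1 + (v_{k-1} + v_{k+1})/2 for 1 ≤ k ≤ 173. The particular solution to v_k − (v_{k-1} + v_{k+1})/2 = 1 is v_k = −k^2. Adding homogeneous solution A + B k and matching boundaries gives v_k = k (174 − k). Substituting k = 25: v_25 = 25 · 149 = 3725.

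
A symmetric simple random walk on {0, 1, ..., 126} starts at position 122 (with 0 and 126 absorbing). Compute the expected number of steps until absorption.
E[τ | X_0 = 122] = 488

Let v_k = E[τ | X_0 = k]. Boundary: v_0 = v_126 = 0. Recurrence: v_k = 1 + (v_{k-1} + v_{k+1})/2 for 1 ≤ k ≤ 125. The particular solution to v_k − (v_{k-1} + v_{k+1})/2 = 1 is v_k = −k^2. Adding homogeneous solution A + B k and matching boundaries gives v_k = k (126 − k). Substituting k = 122: v_122 = 122 · 4 = 488.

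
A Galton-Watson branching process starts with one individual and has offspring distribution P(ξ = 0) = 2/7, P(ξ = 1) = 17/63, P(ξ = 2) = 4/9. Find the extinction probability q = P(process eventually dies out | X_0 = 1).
q = 9/14

The pgf is f(s) = 2/7 + 17/63·s + 4/9·s². The extinction probability q is the smallest fixed point of f in [0, 1]. Setting s = f(s):
  4/9·s² + (17/63 − 1)·s + 2/7 = 0
  4/9·s² − (2/7 + 4/9)·s + 2/7 = 0
which factors as (s − 1)·(4/9·s − 2/7) = 0, giving roots s = 1 and s = (2/7)/(4/9) = 9/14.
Mean offspring μ = 17/63 + 2·4/9 = 73/63 > 1 (supercritical), so q < 1. The extinction probability is the smaller root: q = (2/7)/(4/9) = 9/14.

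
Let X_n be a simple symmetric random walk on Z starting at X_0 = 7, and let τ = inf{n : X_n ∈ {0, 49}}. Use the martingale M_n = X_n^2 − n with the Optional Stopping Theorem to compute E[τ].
E[τ] = 294

M_n = X_n^2 − n is a martingale (since E[X_{n+1}^2 | F_n] = X_n^2 + 1). By OST (τ has finite mean in a bounded region), E[M_τ] = E[M_0] = X_0^2 − 0 = 7^2 = 49. Also E[M_τ] = E[X_τ^2] − E[τ]. The walk exits at 0 or 49, with P(hit 49 first) = 7/49, so E[X_τ^2] = 49^2 · 7/49 + 0 = 343. Thus E[τ] = E[X_τ^2] − E[M_τ] = 343 − 49 = 294 = 7(49 − 7) = 294.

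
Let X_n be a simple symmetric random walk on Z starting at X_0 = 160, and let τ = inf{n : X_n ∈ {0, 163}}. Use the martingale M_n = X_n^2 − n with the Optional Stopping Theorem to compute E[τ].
E[τ] = 480

M_n = X_n^2 − n is a martingale (since E[X_{n+1}^2 | F_n] = X_n^2 + 1). By OST (τ has finite mean in a bounded region), E[M_τ] = E[M_0] = X_0^2 − 0 = 160^2 = 25600. Also E[M_τ] = E[X_τ^2] − E[τ]. The walk exits at 0 or 163, with P(hit 163 first) = 160/163, so E[X_τ^2] = 163^2 · 160/163 + 0 = 26080. Thus E[τ] = E[X_τ^2] − E[M_τ] = 26080 − 25600 = 480 = 160(163 − 160) = 480.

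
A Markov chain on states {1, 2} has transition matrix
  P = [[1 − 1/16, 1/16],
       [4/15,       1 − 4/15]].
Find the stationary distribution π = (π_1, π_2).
π_1 = 64/79, π_2 = 15/79

Solve πP = π with π_1 + π_2 = 1. From πP = π: π_1 · (1 − 1/16) + π_2 · 4/15 = π_1 ⇒ π_2 · 4/15 = π_1 · 1/16 ⇒ π_2/π_1 = (1/16)/(4/15) = 15/64. Together with π_1 + π_2 = 1:
  π_1 = (4/15)/(1/16 + 4/15) = (4/15)/(79/240) = 64/79,
  π_2 = (1/16)/(1/16 + 4/15) = (1/16)/(79/240) = 15/79.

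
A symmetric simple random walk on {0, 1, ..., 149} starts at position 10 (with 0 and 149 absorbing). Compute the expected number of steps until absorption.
E[τ | X_0 = 10] = 1390

Let v_k = E[τ | X_0 = k]. Boundary: v_0 = v_149 = 0. Recurrence: v_k = 1 + (v_{k-1} + v_{k+1})/2 for 1 ≤ k ≤ 148. The particular solution to v_k − (v_{k-1} + v_{k+1})/2 = 1 is v_k = −k^2. Adding homogeneous solution A + B k and matching boundaries gives v_k = k (149 − k). Substituting k = 10: v_10 = 10 · 139 = 1390.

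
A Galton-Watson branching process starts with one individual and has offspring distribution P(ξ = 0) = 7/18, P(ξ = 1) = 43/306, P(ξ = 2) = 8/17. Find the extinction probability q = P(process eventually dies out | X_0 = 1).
q = 119/144

The pgf is f(s) = 7/18 + 43/306·s + 8/17·s². The extinction probability q is the smallest fixed point of f in [0, 1]. Setting s = f(s):
  8/17·s² + (43/306 − 1)·s + 7/18 = 0
  8/17·s² − (7/18 + 8/17)·s + 7/18 = 0
which factors as (s − 1)·(8/17·s − 7/18) = 0, giving roots s = 1 and s = (7/18)/(8/17) = 119/144.
Mean offspring μ = 43/306 + 2·8/17 = 331/306 > 1 (supercritical), so q < 1. The extinction probability is the smaller root: q = (7/18)/(8/17) = 119/144.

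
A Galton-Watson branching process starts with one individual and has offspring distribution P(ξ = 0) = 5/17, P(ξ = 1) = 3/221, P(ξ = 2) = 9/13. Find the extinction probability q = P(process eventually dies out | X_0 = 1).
q = 65/153

The pgf is f(s) = 5/17 + 3/221·s + 9/13·s². The extinction probability q is the smallest fixed point of f in [0, 1]. Setting s = f(s):
  9/13·s² + (3/221 − 1)·s + 5/17 = 0
  9/13·s² − (5/17 + 9/13)·s + 5/17 = 0
which factors as (s − 1)·(9/13·s − 5/17) = 0, giving roots s = 1 and s = (5/17)/(9/13) = 65/153.
Mean offspring μ = 3/221 + 2·9/13 = 309/221 > 1 (supercritical), so q < 1. The extinction probability is the smaller root: q = (5/17)/(9/13) = 65/153.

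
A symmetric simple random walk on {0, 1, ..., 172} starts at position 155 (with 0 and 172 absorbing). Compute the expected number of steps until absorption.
E[τ | X_0 = 155] = 2635

Let v_k = E[τ | X_0 = k]. Boundary: v_0 = v_172 = 0. Recurrence: v_k = 1 + (v_{k-1} + v_{k+1})/2 for 1 ≤ k ≤ 171. The particular solution to v_k − (v_{k-1} + v_{k+1})/2 = 1 is v_k = −k^2. Adding homogeneous solution A + B k and matching boundaries gives v_k = k (172 − k). Substituting k = 155: v_155 = 155 · 17 = 2635.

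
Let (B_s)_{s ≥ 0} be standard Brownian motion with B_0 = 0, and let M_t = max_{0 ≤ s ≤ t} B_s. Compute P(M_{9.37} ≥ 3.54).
P(M_{9.37} ≥ 3.54) = 2·P(B_{9.37} ≥ 3.54) = 2(1 − Φ(3.54/√9.37)) ≈ 0.2475

By the reflection principle for Brownian motion, P(M_t ≥ a) = 2 · P(B_t ≥ a) for a ≥ 0. Since B_t ~ N(0, t), P(B_t ≥ 3.54) = 1 − Φ(3.54/√t) = 1 − Φ(3.54/√9.37) = 1 − Φ(1.1565). So
  P(M_{9.37} ≥ 3.54) = 2(1 − Φ(1.1565)) ≈ 0.2475.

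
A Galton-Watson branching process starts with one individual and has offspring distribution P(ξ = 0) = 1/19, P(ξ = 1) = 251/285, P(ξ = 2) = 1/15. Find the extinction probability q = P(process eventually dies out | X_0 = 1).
q = 15/19

The pgf is f(s) = 1/19 + 251/285·s + 1/15·s². The extinction probability q is the smallest fixed point of f in [0, 1]. Setting s = f(s):
  1/15·s² + (251/285 − 1)·s + 1/19 = 0
  1/15·s² − (1/19 + 1/15)·s + 1/19 = 0
which factors as (s − 1)·(1/15·s − 1/19) = 0, giving roots s = 1 and s = (1/19)/(1/15) = 15/19.
Mean offspring μ = 251/285 + 2·1/15 = 289/285 > 1 (supercritical), so q < 1. The extinction probability is the smaller root: q = (1/19)/(1/15) = 15/19.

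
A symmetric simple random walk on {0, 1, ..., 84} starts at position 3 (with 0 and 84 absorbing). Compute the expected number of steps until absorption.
E[τ | X_0 = 3] = 243

Let v_k = E[τ | X_0 = k]. Boundary: v_0 = v_84 = 0. Recurrence: v_k = 1 + (v_{k-1} + v_{k+1})/2 for 1 ≤ k ≤ 83. The particular solution to v_k − (v_{k-1} + v_{k+1})/2 = 1 is v_k = −k^2. Adding homogeneous solution A + B k and matching boundaries gives v_k = k (84 − k). Substituting k = 3: v_3 = 3 · 81 = 243.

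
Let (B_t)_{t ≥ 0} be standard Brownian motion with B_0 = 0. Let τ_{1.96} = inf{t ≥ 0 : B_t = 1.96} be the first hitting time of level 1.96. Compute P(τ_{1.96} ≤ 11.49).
P(τ_{1.96} ≤ 11.49) = 2(1 − Φ(1.96/√11.49)) = 2(1 − Φ(0.5782)) ≈ 0.5631

By the reflection principle for standard BM, P(τ_b ≤ t) = 2 · P(B_t ≥ b). Since B_t ~ N(0, t), P(B_t ≥ 1.96) = 1 − Φ(1.96/√t) = 1 − Φ(1.96/√11.49) = 1 − Φ(0.5782) ≈ 0.28156. Doubling: P(τ_{1.96} ≤ 11.49) ≈ 2 · 0.28156 = 0.56312 ≈ 0.5631.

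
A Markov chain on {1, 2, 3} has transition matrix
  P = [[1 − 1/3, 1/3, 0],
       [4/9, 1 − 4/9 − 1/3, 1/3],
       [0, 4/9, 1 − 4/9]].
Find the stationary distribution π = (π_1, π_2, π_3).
π = (16/37, 12/37, 9/37)

This is a birth-death chain on three states, which satisfies detailed balance: π_1 · P_{12} = π_2 · P_{21} and π_2 · P_{23} = π_3 · P_{32}.
From π_1 · 1/3 = π_2 · 4/9: π_2/π_1 = (1/3)/(4/9) = 3/4.
From π_2 · 1/3 = π_3 · 4/9: π_3/π_2 = (1/3)/(4/9) = 3/4.
Take π_1 proportional to 1; then unnormalized π = (1, 3/4, 9/16). Normalize by dividing by the sum 37/16:
  π = (16/37, 12/37, 9/37).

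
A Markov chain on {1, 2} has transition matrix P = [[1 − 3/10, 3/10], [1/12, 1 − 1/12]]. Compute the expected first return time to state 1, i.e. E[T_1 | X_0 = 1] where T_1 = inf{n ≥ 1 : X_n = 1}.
E[T_1 | X_0 = 1] = 1/π_1 = 23/5

For an irreducible recurrent Markov chain with stationary distribution π, E[T_i | X_0 = i] = 1/π_i (Kac's formula). Here π_1 = (1/12)/(3/10 + 1/12) = (1/12)/(23/60) = 5/23, so E[T_1 | X_0 = 1] = 1/π_1 = (3/10 + 1/12)/(1/12) = (23/60)/(1/12) = 23/5.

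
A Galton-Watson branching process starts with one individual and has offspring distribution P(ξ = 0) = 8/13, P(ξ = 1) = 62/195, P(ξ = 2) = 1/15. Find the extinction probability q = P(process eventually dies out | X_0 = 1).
q = 1

Mean offspring μ = 0·8/13 + 1·62/195 + 2·1/15 = 88/195 ≤ 1. For μ ≤ 1 with offspring not concentrated at 1, the Galton-Watson process goes extinct almost surely, so q = 1.
(Algebraic check: The pgf is f(s) = 8/13 + 62/195·s + 1/15·s². The extinction probability q is the smallest fixed point of f in [0, 1]. Setting s = f(s):
  1/15·s² + (62/195 − 1)·s + 8/13 = 0
  1/15·s² − (8/13 + 1/15)·s + 8/13 = 0
which factors as (s − 1)·(1/15·s − 8/13) = 0, giving roots s = 1 and s = (8/13)/(1/15) = 120/13. Since 120/13 ≥ 1, the smallest root in [0, 1] is s = 1.)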